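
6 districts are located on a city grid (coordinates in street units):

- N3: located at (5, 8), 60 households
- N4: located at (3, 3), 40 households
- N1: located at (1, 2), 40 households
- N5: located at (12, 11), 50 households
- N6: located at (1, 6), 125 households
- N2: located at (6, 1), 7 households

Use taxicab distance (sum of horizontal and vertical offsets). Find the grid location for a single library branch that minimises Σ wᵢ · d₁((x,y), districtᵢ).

(1, 6)

Manhattan distance separates: Σwᵢ(|x−xᵢ|+|y−yᵢ|) = Σwᵢ|x−xᵢ| + Σwᵢ|y−yᵢ|, so x and y are optimised independently as 1-D weighted medians.
Total weight W = 322; half = 161.
x-coordinate, sorted with cumulative weight:
  x=1 (N1, w=40) cum 40
  x=1 (N6, w=125) cum 165  ← median
  x=3 (N4, w=40) cum 205
  x=5 (N3, w=60) cum 265
  x=6 (N2, w=7) cum 272
  x=12 (N5, w=50) cum 322
⇒ x* = 1
y-coordinate, sorted with cumulative weight:
  y=1 (N2, w=7) cum 7
  y=2 (N1, w=40) cum 47
  y=3 (N4, w=40) cum 87
  y=6 (N6, w=125) cum 212  ← median
  y=8 (N3, w=60) cum 272
  y=11 (N5, w=50) cum 322
⇒ y* = 6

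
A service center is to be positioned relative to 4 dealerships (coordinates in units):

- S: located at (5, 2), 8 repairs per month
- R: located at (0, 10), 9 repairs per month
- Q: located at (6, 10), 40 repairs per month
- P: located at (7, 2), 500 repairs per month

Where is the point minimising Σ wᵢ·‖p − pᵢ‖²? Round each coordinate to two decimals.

(6.79, 2.70)

The minimiser of Σwᵢ‖p−pᵢ‖² is the weighted centroid p* = (Σwᵢpᵢ)/(Σwᵢ).
Σwᵢ = 557.
Σwᵢxᵢ = 8·5 + 9·0 + 40·6 + 500·7 = 3780.
Σwᵢyᵢ = 8·2 + 9·10 + 40·10 + 500·2 = 1506.
x* = 3780/557 = 6.79, y* = 1506/557 = 2.70.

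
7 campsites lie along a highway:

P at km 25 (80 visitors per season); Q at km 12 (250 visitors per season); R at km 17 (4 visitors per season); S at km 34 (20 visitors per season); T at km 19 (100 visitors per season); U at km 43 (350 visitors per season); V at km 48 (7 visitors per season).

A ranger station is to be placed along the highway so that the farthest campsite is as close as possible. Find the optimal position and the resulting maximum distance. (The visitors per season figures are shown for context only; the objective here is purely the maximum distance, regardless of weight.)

location 30, max distance 18

The 1-center on a line is the midpoint of the two extreme points: leftmost at 12, rightmost at 48.
Optimal location = (12 + 48)/2 = 30; maximum distance = (48 − 12)/2 = 18.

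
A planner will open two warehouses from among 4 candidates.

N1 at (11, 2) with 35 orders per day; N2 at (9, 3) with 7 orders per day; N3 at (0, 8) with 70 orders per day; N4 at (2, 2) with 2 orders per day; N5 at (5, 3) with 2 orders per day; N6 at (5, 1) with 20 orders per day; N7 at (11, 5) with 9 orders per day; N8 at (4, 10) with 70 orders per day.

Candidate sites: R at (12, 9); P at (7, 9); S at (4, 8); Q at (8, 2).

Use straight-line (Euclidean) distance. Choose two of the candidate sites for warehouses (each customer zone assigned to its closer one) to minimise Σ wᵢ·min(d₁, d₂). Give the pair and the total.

{S, Q}, total 654.7

Evaluate every pair (each demand assigned to the nearer of the two):
  {S, Q}: total = 654.7
  {R, S}: total = 915.8
  {P, Q}: total = 951.0
  {P, S}: total = 961.6
  {R, P}: total = 1240.0
  {R, Q}: total = 1497.9
Best pair: {S, Q} with total 654.7.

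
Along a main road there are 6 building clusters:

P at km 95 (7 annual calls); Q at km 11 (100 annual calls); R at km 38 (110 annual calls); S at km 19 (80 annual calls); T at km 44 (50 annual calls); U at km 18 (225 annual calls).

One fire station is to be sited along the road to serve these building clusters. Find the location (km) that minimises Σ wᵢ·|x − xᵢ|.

x = 18

For a sum of weighted absolute distances on a line, the optimum is the weighted median (not the mean). Total weight W = 572; half-weight = 286.
Sort by position and accumulate weight:
  km 11 (Q, w=100) → cum 100
  km 18 (U, w=225) → cum 325  ≥ 286 → median here
  km 19 (S, w=80) → cum 405
  km 38 (R, w=110) → cum 515
  km 44 (T, w=50) → cum 565
  km 95 (P, w=7) → cum 572
Optimal location: km 18.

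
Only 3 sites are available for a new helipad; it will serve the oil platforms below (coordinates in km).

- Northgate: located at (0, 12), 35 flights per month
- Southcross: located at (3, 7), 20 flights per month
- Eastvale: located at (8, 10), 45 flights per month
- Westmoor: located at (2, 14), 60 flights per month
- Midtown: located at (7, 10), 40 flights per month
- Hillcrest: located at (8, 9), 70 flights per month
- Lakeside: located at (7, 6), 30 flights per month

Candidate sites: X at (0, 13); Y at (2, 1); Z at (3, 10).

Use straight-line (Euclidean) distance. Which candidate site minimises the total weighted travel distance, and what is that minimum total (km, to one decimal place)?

Total weighted distance at each candidate:
  X (0, 13): total = 1915.5
  Y (2, 1): total = 3103.7
  Z (3, 10): total = 1345.2
Minimum is at Z with total 1345.2 km.

Z, total 1345.2 km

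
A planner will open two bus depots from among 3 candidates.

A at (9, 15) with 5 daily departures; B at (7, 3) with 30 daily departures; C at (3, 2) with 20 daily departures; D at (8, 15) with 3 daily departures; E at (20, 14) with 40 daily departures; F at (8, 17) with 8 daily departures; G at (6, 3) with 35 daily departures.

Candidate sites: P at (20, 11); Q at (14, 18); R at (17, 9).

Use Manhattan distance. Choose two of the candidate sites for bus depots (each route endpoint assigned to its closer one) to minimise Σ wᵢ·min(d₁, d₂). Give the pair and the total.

{P, R}, total 1866

Evaluate every pair (each demand assigned to the nearer of the two):
  {P, R}: total = 1866
  {Q, R}: total = 1938
  {P, Q}: total = 2163
Best pair: {P, R} with total 1866.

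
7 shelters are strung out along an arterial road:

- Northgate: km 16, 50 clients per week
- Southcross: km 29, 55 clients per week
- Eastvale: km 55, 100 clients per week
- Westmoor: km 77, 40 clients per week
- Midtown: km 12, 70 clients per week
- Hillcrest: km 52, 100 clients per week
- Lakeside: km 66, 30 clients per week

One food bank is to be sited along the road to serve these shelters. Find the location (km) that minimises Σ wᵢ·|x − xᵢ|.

For a sum of weighted absolute distances on a line, the optimum is the weighted median (not the mean). Total weight W = 445; half-weight = 222.5.
Sort by position and accumulate weight:
  km 12 (Midtown, w=70) → cum 70
  km 16 (Northgate, w=50) → cum 120
  km 29 (Southcross, w=55) → cum 175
  km 52 (Hillcrest, w=100) → cum 275  ≥ 222.5 → median here
  km 55 (Eastvale, w=100) → cum 375
  km 66 (Lakeside, w=30) → cum 405
  km 77 (Westmoor, w=40) → cum 445
Optimal location: km 52.

x = 52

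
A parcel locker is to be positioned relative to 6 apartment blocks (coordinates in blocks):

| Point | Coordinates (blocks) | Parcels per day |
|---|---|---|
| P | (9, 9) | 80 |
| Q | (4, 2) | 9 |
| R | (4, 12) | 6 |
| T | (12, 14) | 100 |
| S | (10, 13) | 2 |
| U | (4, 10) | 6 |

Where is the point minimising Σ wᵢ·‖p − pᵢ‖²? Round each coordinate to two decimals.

The minimiser of Σwᵢ‖p−pᵢ‖² is the weighted centroid p* = (Σwᵢpᵢ)/(Σwᵢ).
Σwᵢ = 203.
Σwᵢxᵢ = 80·9 + 9·4 + 6·4 + 100·12 + 2·10 + 6·4 = 2024.
Σwᵢyᵢ = 80·9 + 9·2 + 6·12 + 100·14 + 2·13 + 6·10 = 2296.
x* = 2024/203 = 9.97, y* = 2296/203 = 11.31.

(9.97, 11.31)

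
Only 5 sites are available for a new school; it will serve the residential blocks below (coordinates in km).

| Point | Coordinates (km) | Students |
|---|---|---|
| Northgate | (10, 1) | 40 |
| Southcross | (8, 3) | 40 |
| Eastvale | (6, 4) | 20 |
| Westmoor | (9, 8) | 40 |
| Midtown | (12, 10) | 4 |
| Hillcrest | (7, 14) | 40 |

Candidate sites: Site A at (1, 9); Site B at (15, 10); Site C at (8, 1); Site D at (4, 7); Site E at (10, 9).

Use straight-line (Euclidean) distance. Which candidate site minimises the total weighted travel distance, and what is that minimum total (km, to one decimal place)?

Total weighted distance at each candidate:
  Site A (1, 9): total = 1670.9
  Site B (15, 10): total = 1646.9
  Site C (8, 1): total = 1075.9
  Site D (4, 7): total = 1180.6
  Site E (10, 9): total = 999.8
Minimum is at Site E with total 999.8 km.

Site E, total 999.8 km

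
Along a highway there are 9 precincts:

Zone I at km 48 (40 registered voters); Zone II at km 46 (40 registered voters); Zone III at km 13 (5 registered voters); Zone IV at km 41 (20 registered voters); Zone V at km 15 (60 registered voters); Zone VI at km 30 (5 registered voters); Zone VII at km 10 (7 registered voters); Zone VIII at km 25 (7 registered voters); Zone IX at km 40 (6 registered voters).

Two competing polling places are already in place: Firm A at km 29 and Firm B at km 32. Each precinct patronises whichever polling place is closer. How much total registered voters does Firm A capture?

The indifferent point is the midpoint (29+32)/2 = 30.5; precincts left of it (closer to Firm A at 29) go to Firm A, those right go to Firm B.
  Zone VII at 10 (w=7) → Firm A
  Zone III at 13 (w=5) → Firm A
  Zone V at 15 (w=60) → Firm A
  Zone VIII at 25 (w=7) → Firm A
  Zone VI at 30 (w=5) → Firm A
  Zone IX at 40 (w=6) → Firm B
  Zone IV at 41 (w=20) → Firm B
  Zone II at 46 (w=40) → Firm B
  Zone I at 48 (w=40) → Firm B
Firm A captures 84; Firm B captures 106.

84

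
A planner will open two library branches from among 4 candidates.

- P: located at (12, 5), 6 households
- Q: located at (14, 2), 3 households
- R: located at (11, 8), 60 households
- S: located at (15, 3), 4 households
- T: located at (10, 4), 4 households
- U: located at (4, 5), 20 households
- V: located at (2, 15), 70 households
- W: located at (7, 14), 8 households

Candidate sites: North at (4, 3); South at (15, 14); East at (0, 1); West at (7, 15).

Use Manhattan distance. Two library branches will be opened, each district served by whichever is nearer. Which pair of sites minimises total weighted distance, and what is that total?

{North, West}, total 1223

Evaluate every pair (each demand assigned to the nearer of the two):
  {North, West}: total = 1223
  {South, West}: total = 1429
  {East, West}: total = 1433
  {North, South}: total = 1849
  {South, East}: total = 2011
  {North, East}: total = 2017
Best pair: {North, West} with total 1223.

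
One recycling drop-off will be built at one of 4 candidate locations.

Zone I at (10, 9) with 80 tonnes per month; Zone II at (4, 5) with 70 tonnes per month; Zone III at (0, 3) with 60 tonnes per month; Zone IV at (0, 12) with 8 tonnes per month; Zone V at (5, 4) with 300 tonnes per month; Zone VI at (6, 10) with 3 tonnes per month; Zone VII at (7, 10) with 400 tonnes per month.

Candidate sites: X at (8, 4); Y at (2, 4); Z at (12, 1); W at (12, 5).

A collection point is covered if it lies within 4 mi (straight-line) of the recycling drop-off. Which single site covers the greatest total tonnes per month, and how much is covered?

Coverage radius r = 4 mi; a point is covered iff (Δx)²+(Δy)² ≤ 4² = 16.
  X (8, 4): covers {Zone V} → 300
  Y (2, 4): covers {Zone II, Zone III, Zone V} → 430
  Z (12, 1): covers {none} → 0
  W (12, 5): covers {none} → 0
Maximum coverage at Y: 430 tonnes per month.

Y, covering 430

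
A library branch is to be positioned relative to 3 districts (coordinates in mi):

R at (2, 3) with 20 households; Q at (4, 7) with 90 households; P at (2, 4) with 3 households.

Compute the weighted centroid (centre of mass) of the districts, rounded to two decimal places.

The minimiser of Σwᵢ‖p−pᵢ‖² is the weighted centroid p* = (Σwᵢpᵢ)/(Σwᵢ).
Σwᵢ = 113.
Σwᵢxᵢ = 20·2 + 90·4 + 3·2 = 406.
Σwᵢyᵢ = 20·3 + 90·7 + 3·4 = 702.
x* = 406/113 = 3.59, y* = 702/113 = 6.21.

(3.59, 6.21)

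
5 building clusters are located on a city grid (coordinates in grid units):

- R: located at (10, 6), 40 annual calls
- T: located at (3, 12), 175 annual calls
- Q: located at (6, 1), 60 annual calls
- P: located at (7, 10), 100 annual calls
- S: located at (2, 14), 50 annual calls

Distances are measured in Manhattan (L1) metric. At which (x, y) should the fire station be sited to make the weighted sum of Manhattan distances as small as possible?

Manhattan distance separates: Σwᵢ(|x−xᵢ|+|y−yᵢ|) = Σwᵢ|x−xᵢ| + Σwᵢ|y−yᵢ|, so x and y are optimised independently as 1-D weighted medians.
Total weight W = 425; half = 212.5.
x-coordinate, sorted with cumulative weight:
  x=2 (S, w=50) cum 50
  x=3 (T, w=175) cum 225  ← median
  x=6 (Q, w=60) cum 285
  x=7 (P, w=100) cum 385
  x=10 (R, w=40) cum 425
⇒ x* = 3
y-coordinate, sorted with cumulative weight:
  y=1 (Q, w=60) cum 60
  y=6 (R, w=40) cum 100
  y=10 (P, w=100) cum 200
  y=12 (T, w=175) cum 375  ← median
  y=14 (S, w=50) cum 425
⇒ y* = 12

(3, 12)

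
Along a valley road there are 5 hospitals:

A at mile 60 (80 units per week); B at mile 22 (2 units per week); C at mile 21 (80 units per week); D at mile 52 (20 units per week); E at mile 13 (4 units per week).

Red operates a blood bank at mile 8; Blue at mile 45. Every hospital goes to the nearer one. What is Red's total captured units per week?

The indifferent point is the midpoint (8+45)/2 = 26.5; hospitals left of it (closer to Red at 8) go to Red, those right go to Blue.
  E at 13 (w=4) → Red
  C at 21 (w=80) → Red
  B at 22 (w=2) → Red
  D at 52 (w=20) → Blue
  A at 60 (w=80) → Blue
Red captures 86; Blue captures 100.

86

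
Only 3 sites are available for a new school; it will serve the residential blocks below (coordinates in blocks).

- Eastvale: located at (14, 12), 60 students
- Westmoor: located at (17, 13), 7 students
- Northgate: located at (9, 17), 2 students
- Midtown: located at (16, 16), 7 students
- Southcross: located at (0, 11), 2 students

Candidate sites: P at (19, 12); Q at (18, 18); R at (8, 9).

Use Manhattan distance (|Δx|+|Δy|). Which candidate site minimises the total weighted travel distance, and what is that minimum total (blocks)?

Total weighted distance at each candidate:
  P (19, 12): total = 440
  Q (18, 18): total = 740
  R (8, 9): total = 774
Minimum is at P with total 440 blocks.

P, total 440 blocks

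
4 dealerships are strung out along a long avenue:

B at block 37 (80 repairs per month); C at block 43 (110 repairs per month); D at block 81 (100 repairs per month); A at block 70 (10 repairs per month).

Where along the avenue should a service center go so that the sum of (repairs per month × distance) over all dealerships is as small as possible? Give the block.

For a sum of weighted absolute distances on a line, the optimum is the weighted median (not the mean). Total weight W = 300; half-weight = 150.
Sort by position and accumulate weight:
  block 37 (B, w=80) → cum 80
  block 43 (C, w=110) → cum 190  ≥ 150 → median here
  block 70 (A, w=10) → cum 200
  block 81 (D, w=100) → cum 300
Optimal location: block 43.

x = 43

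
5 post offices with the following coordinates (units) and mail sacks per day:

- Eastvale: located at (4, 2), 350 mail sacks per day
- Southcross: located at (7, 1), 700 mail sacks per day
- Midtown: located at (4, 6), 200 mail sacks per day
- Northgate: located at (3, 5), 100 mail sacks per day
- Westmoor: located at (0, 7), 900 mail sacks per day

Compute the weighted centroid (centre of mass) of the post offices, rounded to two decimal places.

(3.29, 4.18)

The minimiser of Σwᵢ‖p−pᵢ‖² is the weighted centroid p* = (Σwᵢpᵢ)/(Σwᵢ).
Σwᵢ = 2250.
Σwᵢxᵢ = 350·4 + 700·7 + 200·4 + 100·3 + 900·0 = 7400.
Σwᵢyᵢ = 350·2 + 700·1 + 200·6 + 100·5 + 900·7 = 9400.
x* = 7400/2250 = 3.29, y* = 9400/2250 = 4.18.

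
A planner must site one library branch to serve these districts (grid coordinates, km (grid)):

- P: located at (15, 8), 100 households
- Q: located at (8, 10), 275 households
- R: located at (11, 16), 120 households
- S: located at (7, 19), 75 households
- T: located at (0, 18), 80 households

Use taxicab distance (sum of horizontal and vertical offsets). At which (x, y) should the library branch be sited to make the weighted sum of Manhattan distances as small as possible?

Manhattan distance separates: Σwᵢ(|x−xᵢ|+|y−yᵢ|) = Σwᵢ|x−xᵢ| + Σwᵢ|y−yᵢ|, so x and y are optimised independently as 1-D weighted medians.
Total weight W = 650; half = 325.
x-coordinate, sorted with cumulative weight:
  x=0 (T, w=80) cum 80
  x=7 (S, w=75) cum 155
  x=8 (Q, w=275) cum 430  ← median
  x=11 (R, w=120) cum 550
  x=15 (P, w=100) cum 650
⇒ x* = 8
y-coordinate, sorted with cumulative weight:
  y=8 (P, w=100) cum 100
  y=10 (Q, w=275) cum 375  ← median
  y=16 (R, w=120) cum 495
  y=18 (T, w=80) cum 575
  y=19 (S, w=75) cum 650
⇒ y* = 10

(8, 10)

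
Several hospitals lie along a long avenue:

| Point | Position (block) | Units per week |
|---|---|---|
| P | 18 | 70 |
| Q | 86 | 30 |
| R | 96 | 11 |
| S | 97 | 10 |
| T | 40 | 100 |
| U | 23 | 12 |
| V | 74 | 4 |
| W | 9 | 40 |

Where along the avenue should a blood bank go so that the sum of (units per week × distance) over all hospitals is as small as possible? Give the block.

x = 40

For a sum of weighted absolute distances on a line, the optimum is the weighted median (not the mean). Total weight W = 277; half-weight = 138.5.
Sort by position and accumulate weight:
  block 9 (W, w=40) → cum 40
  block 18 (P, w=70) → cum 110
  block 23 (U, w=12) → cum 122
  block 40 (T, w=100) → cum 222  ≥ 138.5 → median here
  block 74 (V, w=4) → cum 226
  block 86 (Q, w=30) → cum 256
  block 96 (R, w=11) → cum 267
  block 97 (S, w=10) → cum 277
Optimal location: block 40.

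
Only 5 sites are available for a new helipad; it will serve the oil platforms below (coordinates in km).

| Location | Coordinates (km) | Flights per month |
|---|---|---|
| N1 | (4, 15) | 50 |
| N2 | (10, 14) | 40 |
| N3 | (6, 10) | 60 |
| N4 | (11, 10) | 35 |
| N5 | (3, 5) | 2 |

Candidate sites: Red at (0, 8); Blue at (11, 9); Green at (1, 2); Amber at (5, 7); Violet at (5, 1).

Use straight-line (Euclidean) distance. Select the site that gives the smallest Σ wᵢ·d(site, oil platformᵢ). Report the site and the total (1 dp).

Total weighted distance at each candidate:
  Red (0, 8): total = 1648.9
  Blue (11, 9): total = 1023.8
  Green (1, 2): total = 2288.6
  Amber (5, 7): total = 1177.4
  Violet (5, 1): total = 2189.8
Minimum is at Blue with total 1023.8 km.

Blue, total 1023.8 km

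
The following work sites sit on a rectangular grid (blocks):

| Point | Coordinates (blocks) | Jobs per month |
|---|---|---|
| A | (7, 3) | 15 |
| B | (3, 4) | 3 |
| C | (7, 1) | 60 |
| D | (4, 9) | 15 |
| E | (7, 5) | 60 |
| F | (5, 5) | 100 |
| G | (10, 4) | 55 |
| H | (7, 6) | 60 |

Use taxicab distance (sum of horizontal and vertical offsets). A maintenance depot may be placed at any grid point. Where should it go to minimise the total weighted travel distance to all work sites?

(7, 5)

Manhattan distance separates: Σwᵢ(|x−xᵢ|+|y−yᵢ|) = Σwᵢ|x−xᵢ| + Σwᵢ|y−yᵢ|, so x and y are optimised independently as 1-D weighted medians.
Total weight W = 368; half = 184.
x-coordinate, sorted with cumulative weight:
  x=3 (B, w=3) cum 3
  x=4 (D, w=15) cum 18
  x=5 (F, w=100) cum 118
  x=7 (A, w=15) cum 133
  x=7 (C, w=60) cum 193  ← median
  x=7 (E, w=60) cum 253
  x=7 (H, w=60) cum 313
  x=10 (G, w=55) cum 368
⇒ x* = 7
y-coordinate, sorted with cumulative weight:
  y=1 (C, w=60) cum 60
  y=3 (A, w=15) cum 75
  y=4 (B, w=3) cum 78
  y=4 (G, w=55) cum 133
  y=5 (E, w=60) cum 193  ← median
  y=5 (F, w=100) cum 293
  y=6 (H, w=60) cum 353
  y=9 (D, w=15) cum 368
⇒ y* = 5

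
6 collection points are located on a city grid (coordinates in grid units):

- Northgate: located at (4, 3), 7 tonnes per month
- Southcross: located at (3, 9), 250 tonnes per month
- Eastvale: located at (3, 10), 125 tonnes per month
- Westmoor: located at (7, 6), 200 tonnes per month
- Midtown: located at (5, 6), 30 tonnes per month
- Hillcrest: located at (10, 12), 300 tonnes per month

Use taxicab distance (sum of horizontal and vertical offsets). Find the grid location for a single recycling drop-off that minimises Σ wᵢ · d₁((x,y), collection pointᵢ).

(7, 9)

Manhattan distance separates: Σwᵢ(|x−xᵢ|+|y−yᵢ|) = Σwᵢ|x−xᵢ| + Σwᵢ|y−yᵢ|, so x and y are optimised independently as 1-D weighted medians.
Total weight W = 912; half = 456.
x-coordinate, sorted with cumulative weight:
  x=3 (Southcross, w=250) cum 250
  x=3 (Eastvale, w=125) cum 375
  x=4 (Northgate, w=7) cum 382
  x=5 (Midtown, w=30) cum 412
  x=7 (Westmoor, w=200) cum 612  ← median
  x=10 (Hillcrest, w=300) cum 912
⇒ x* = 7
y-coordinate, sorted with cumulative weight:
  y=3 (Northgate, w=7) cum 7
  y=6 (Westmoor, w=200) cum 207
  y=6 (Midtown, w=30) cum 237
  y=9 (Southcross, w=250) cum 487  ← median
  y=10 (Eastvale, w=125) cum 612
  y=12 (Hillcrest, w=300) cum 912
⇒ y* = 9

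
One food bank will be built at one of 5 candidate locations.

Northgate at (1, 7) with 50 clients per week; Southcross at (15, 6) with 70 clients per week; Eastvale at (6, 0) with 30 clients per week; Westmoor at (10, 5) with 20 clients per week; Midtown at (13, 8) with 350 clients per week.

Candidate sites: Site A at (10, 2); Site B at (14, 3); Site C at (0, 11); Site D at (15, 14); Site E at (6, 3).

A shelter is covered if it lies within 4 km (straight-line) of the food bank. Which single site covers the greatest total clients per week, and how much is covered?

Coverage radius r = 4 km; a point is covered iff (Δx)²+(Δy)² ≤ 4² = 16.
  Site A (10, 2): covers {Westmoor} → 20
  Site B (14, 3): covers {Southcross} → 70
  Site C (0, 11): covers {none} → 0
  Site D (15, 14): covers {none} → 0
  Site E (6, 3): covers {Eastvale} → 30
Maximum coverage at Site B: 70 clients per week.

Site B, covering 70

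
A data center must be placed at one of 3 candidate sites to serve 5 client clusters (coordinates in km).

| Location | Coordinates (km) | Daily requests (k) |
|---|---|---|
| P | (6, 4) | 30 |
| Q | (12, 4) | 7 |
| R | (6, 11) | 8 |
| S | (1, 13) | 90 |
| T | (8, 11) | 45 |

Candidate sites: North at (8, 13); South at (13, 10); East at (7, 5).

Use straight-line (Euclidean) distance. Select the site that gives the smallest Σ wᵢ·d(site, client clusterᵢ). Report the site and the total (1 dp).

North, total 1088.2 km

Total weighted distance at each candidate:
  North (8, 13): total = 1088.2
  South (13, 10): total = 1718.4
  East (7, 5): total = 1300.5
Minimum is at North with total 1088.2 km.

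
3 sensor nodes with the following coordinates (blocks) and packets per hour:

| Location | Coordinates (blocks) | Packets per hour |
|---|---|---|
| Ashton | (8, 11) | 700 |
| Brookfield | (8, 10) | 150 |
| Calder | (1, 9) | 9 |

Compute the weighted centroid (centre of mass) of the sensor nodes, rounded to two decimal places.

(7.93, 10.80)

The minimiser of Σwᵢ‖p−pᵢ‖² is the weighted centroid p* = (Σwᵢpᵢ)/(Σwᵢ).
Σwᵢ = 859.
Σwᵢxᵢ = 700·8 + 150·8 + 9·1 = 6809.
Σwᵢyᵢ = 700·11 + 150·10 + 9·9 = 9281.
x* = 6809/859 = 7.93, y* = 9281/859 = 10.80.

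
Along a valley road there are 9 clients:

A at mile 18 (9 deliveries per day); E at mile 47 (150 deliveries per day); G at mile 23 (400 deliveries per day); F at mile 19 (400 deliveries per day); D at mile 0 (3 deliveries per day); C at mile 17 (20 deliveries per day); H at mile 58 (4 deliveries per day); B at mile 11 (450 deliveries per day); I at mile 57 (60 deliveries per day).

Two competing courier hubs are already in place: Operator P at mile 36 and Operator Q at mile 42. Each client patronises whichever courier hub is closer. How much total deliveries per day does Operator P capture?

The indifferent point is the midpoint (36+42)/2 = 39; clients left of it (closer to Operator P at 36) go to Operator P, those right go to Operator Q.
  D at 0 (w=3) → Operator P
  B at 11 (w=450) → Operator P
  C at 17 (w=20) → Operator P
  A at 18 (w=9) → Operator P
  F at 19 (w=400) → Operator P
  G at 23 (w=400) → Operator P
  E at 47 (w=150) → Operator Q
  I at 57 (w=60) → Operator Q
  H at 58 (w=4) → Operator Q
Operator P captures 1282; Operator Q captures 214.

1282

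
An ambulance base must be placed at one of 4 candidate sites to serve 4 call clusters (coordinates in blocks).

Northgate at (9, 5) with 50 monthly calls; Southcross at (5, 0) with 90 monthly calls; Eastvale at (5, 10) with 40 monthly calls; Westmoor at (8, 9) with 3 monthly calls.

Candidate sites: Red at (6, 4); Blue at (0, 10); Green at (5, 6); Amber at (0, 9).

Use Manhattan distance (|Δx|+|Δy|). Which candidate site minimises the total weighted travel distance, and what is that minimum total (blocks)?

Red, total 951 blocks

Total weighted distance at each candidate:
  Red (6, 4): total = 951
  Blue (0, 10): total = 2277
  Green (5, 6): total = 968
  Amber (0, 9): total = 2174
Minimum is at Red with total 951 blocks.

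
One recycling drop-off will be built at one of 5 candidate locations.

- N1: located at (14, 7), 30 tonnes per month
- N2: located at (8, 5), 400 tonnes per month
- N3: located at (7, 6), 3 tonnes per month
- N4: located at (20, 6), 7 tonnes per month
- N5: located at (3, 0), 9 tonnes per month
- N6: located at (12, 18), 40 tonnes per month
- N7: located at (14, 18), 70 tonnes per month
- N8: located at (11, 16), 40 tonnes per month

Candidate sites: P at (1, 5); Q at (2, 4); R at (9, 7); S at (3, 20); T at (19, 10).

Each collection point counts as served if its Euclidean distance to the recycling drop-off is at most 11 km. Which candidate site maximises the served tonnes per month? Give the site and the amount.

Coverage radius r = 11 km; a point is covered iff (Δx)²+(Δy)² ≤ 11² = 121.
  P (1, 5): covers {N2, N3, N5} → 412
  Q (2, 4): covers {N2, N3, N5} → 412
  R (9, 7): covers {N1, N2, N3, N5, N8} → 482
  S (3, 20): covers {N6, N8} → 80
  T (19, 10): covers {N1, N4, N6, N7, N8} → 187
Maximum coverage at R: 482 tonnes per month.

R, covering 482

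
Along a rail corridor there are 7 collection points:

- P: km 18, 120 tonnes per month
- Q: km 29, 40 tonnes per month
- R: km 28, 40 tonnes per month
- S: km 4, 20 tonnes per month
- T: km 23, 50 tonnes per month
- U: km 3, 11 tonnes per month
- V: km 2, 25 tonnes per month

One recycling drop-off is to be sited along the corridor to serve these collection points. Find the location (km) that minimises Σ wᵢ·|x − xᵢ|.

For a sum of weighted absolute distances on a line, the optimum is the weighted median (not the mean). Total weight W = 306; half-weight = 153.
Sort by position and accumulate weight:
  km 2 (V, w=25) → cum 25
  km 3 (U, w=11) → cum 36
  km 4 (S, w=20) → cum 56
  km 18 (P, w=120) → cum 176  ≥ 153 → median here
  km 23 (T, w=50) → cum 226
  km 28 (R, w=40) → cum 266
  km 29 (Q, w=40) → cum 306
Optimal location: km 18.

x = 18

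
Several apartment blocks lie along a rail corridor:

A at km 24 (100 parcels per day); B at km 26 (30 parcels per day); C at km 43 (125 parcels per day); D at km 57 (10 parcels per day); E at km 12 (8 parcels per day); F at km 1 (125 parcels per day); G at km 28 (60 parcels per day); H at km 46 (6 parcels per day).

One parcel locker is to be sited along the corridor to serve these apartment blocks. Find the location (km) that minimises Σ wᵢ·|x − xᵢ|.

For a sum of weighted absolute distances on a line, the optimum is the weighted median (not the mean). Total weight W = 464; half-weight = 232.
Sort by position and accumulate weight:
  km 1 (F, w=125) → cum 125
  km 12 (E, w=8) → cum 133
  km 24 (A, w=100) → cum 233  ≥ 232 → median here
  km 26 (B, w=30) → cum 263
  km 28 (G, w=60) → cum 323
  km 43 (C, w=125) → cum 448
  km 46 (H, w=6) → cum 454
  km 57 (D, w=10) → cum 464
Optimal location: km 24.

x = 24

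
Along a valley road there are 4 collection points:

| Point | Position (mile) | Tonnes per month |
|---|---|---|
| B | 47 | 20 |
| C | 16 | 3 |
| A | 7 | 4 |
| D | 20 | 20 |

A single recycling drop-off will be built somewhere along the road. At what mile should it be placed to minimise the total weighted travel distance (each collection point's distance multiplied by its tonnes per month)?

For a sum of weighted absolute distances on a line, the optimum is the weighted median (not the mean). Total weight W = 47; half-weight = 23.5.
Sort by position and accumulate weight:
  mile 7 (A, w=4) → cum 4
  mile 16 (C, w=3) → cum 7
  mile 20 (D, w=20) → cum 27  ≥ 23.5 → median here
  mile 47 (B, w=20) → cum 47
Optimal location: mile 20.

x = 20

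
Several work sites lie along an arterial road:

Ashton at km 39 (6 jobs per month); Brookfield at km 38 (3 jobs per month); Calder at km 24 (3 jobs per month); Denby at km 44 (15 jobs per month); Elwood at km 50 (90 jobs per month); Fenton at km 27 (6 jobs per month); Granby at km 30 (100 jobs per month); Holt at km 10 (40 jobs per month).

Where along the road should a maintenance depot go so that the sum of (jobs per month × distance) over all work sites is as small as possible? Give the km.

For a sum of weighted absolute distances on a line, the optimum is the weighted median (not the mean). Total weight W = 263; half-weight = 131.5.
Sort by position and accumulate weight:
  km 10 (Holt, w=40) → cum 40
  km 24 (Calder, w=3) → cum 43
  km 27 (Fenton, w=6) → cum 49
  km 30 (Granby, w=100) → cum 149  ≥ 131.5 → median here
  km 38 (Brookfield, w=3) → cum 152
  km 39 (Ashton, w=6) → cum 158
  km 44 (Denby, w=15) → cum 173
  km 50 (Elwood, w=90) → cum 263
Optimal location: km 30.

x = 30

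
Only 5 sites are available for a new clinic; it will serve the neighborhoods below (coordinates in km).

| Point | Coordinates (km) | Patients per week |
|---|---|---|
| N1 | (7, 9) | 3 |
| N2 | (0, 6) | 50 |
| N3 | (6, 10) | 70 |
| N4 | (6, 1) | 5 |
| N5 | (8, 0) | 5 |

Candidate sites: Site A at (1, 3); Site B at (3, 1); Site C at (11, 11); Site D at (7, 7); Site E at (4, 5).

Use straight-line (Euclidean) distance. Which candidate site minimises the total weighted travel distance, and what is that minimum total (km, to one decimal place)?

Total weighted distance at each candidate:
  Site A (1, 3): total = 850.7
  Site B (3, 1): total = 1023.0
  Site C (11, 11): total = 1087.4
  Site D (7, 7): total = 646.7
  Site E (4, 5): total = 652.5
Minimum is at Site D with total 646.7 km.

Site D, total 646.7 km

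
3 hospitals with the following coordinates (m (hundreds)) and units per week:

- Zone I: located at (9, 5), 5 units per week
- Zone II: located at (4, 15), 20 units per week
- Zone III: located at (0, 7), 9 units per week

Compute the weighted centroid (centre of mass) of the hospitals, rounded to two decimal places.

The minimiser of Σwᵢ‖p−pᵢ‖² is the weighted centroid p* = (Σwᵢpᵢ)/(Σwᵢ).
Σwᵢ = 34.
Σwᵢxᵢ = 5·9 + 20·4 + 9·0 = 125.
Σwᵢyᵢ = 5·5 + 20·15 + 9·7 = 388.
x* = 125/34 = 3.68, y* = 388/34 = 11.41.

(3.68, 11.41)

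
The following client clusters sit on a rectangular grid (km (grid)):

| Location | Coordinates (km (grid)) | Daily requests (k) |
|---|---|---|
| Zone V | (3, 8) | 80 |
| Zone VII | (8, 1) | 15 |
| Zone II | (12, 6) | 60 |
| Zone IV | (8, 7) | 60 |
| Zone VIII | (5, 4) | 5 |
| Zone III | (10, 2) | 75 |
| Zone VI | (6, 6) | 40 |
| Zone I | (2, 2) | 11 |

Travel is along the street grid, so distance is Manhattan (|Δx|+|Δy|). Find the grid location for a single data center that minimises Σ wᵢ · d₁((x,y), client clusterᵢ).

Manhattan distance separates: Σwᵢ(|x−xᵢ|+|y−yᵢ|) = Σwᵢ|x−xᵢ| + Σwᵢ|y−yᵢ|, so x and y are optimised independently as 1-D weighted medians.
Total weight W = 346; half = 173.
x-coordinate, sorted with cumulative weight:
  x=2 (Zone I, w=11) cum 11
  x=3 (Zone V, w=80) cum 91
  x=5 (Zone VIII, w=5) cum 96
  x=6 (Zone VI, w=40) cum 136
  x=8 (Zone VII, w=15) cum 151
  x=8 (Zone IV, w=60) cum 211  ← median
  x=10 (Zone III, w=75) cum 286
  x=12 (Zone II, w=60) cum 346
⇒ x* = 8
y-coordinate, sorted with cumulative weight:
  y=1 (Zone VII, w=15) cum 15
  y=2 (Zone III, w=75) cum 90
  y=2 (Zone I, w=11) cum 101
  y=4 (Zone VIII, w=5) cum 106
  y=6 (Zone II, w=60) cum 166
  y=6 (Zone VI, w=40) cum 206  ← median
  y=7 (Zone IV, w=60) cum 266
  y=8 (Zone V, w=80) cum 346
⇒ y* = 6

(8, 6)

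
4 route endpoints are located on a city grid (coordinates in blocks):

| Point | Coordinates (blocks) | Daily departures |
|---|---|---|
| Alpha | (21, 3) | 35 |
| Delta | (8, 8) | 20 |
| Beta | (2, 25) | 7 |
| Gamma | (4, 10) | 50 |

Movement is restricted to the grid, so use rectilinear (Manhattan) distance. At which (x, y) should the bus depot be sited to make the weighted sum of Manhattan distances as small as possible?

(4, 10)

Manhattan distance separates: Σwᵢ(|x−xᵢ|+|y−yᵢ|) = Σwᵢ|x−xᵢ| + Σwᵢ|y−yᵢ|, so x and y are optimised independently as 1-D weighted medians.
Total weight W = 112; half = 56.
x-coordinate, sorted with cumulative weight:
  x=2 (Beta, w=7) cum 7
  x=4 (Gamma, w=50) cum 57  ← median
  x=8 (Delta, w=20) cum 77
  x=21 (Alpha, w=35) cum 112
⇒ x* = 4
y-coordinate, sorted with cumulative weight:
  y=3 (Alpha, w=35) cum 35
  y=8 (Delta, w=20) cum 55
  y=10 (Gamma, w=50) cum 105  ← median
  y=25 (Beta, w=7) cum 112
⇒ y* = 10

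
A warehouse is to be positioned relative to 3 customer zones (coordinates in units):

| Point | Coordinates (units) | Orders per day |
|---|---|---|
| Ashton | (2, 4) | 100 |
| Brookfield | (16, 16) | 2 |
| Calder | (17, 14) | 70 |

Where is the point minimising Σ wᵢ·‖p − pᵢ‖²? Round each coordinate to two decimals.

The minimiser of Σwᵢ‖p−pᵢ‖² is the weighted centroid p* = (Σwᵢpᵢ)/(Σwᵢ).
Σwᵢ = 172.
Σwᵢxᵢ = 100·2 + 2·16 + 70·17 = 1422.
Σwᵢyᵢ = 100·4 + 2·16 + 70·14 = 1412.
x* = 1422/172 = 8.27, y* = 1412/172 = 8.21.

(8.27, 8.21)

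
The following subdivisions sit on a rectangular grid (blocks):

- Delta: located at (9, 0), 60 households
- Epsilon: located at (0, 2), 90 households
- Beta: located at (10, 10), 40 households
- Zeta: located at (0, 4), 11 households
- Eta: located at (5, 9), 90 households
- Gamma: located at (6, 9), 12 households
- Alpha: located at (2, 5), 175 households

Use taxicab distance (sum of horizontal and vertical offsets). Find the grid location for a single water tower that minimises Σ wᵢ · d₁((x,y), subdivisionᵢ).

Manhattan distance separates: Σwᵢ(|x−xᵢ|+|y−yᵢ|) = Σwᵢ|x−xᵢ| + Σwᵢ|y−yᵢ|, so x and y are optimised independently as 1-D weighted medians.
Total weight W = 478; half = 239.
x-coordinate, sorted with cumulative weight:
  x=0 (Epsilon, w=90) cum 90
  x=0 (Zeta, w=11) cum 101
  x=2 (Alpha, w=175) cum 276  ← median
  x=5 (Eta, w=90) cum 366
  x=6 (Gamma, w=12) cum 378
  x=9 (Delta, w=60) cum 438
  x=10 (Beta, w=40) cum 478
⇒ x* = 2
y-coordinate, sorted with cumulative weight:
  y=0 (Delta, w=60) cum 60
  y=2 (Epsilon, w=90) cum 150
  y=4 (Zeta, w=11) cum 161
  y=5 (Alpha, w=175) cum 336  ← median
  y=9 (Eta, w=90) cum 426
  y=9 (Gamma, w=12) cum 438
  y=10 (Beta, w=40) cum 478
⇒ y* = 5

(2, 5)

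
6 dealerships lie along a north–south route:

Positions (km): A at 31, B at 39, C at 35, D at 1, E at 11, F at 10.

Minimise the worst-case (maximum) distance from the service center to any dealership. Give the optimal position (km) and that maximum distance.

location 20, max distance 19

The 1-center on a line is the midpoint of the two extreme points: leftmost at 1, rightmost at 39.
Optimal location = (1 + 39)/2 = 20; maximum distance = (39 − 1)/2 = 19.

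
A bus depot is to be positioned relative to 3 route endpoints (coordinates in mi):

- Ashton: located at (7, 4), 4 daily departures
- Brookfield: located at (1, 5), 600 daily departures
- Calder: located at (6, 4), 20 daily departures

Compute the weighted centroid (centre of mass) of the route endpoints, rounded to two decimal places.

The minimiser of Σwᵢ‖p−pᵢ‖² is the weighted centroid p* = (Σwᵢpᵢ)/(Σwᵢ).
Σwᵢ = 624.
Σwᵢxᵢ = 4·7 + 600·1 + 20·6 = 748.
Σwᵢyᵢ = 4·4 + 600·5 + 20·4 = 3096.
x* = 748/624 = 1.20, y* = 3096/624 = 4.96.

(1.20, 4.96)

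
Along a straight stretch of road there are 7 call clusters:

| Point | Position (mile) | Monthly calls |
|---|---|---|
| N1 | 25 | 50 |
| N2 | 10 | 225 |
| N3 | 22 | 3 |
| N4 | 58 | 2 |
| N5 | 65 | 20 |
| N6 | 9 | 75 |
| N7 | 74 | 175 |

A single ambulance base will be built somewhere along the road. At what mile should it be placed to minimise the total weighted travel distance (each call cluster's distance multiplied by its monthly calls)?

x = 10

For a sum of weighted absolute distances on a line, the optimum is the weighted median (not the mean). Total weight W = 550; half-weight = 275.
Sort by position and accumulate weight:
  mile 9 (N6, w=75) → cum 75
  mile 10 (N2, w=225) → cum 300  ≥ 275 → median here
  mile 22 (N3, w=3) → cum 303
  mile 25 (N1, w=50) → cum 353
  mile 58 (N4, w=2) → cum 355
  mile 65 (N5, w=20) → cum 375
  mile 74 (N7, w=175) → cum 550
Optimal location: mile 10.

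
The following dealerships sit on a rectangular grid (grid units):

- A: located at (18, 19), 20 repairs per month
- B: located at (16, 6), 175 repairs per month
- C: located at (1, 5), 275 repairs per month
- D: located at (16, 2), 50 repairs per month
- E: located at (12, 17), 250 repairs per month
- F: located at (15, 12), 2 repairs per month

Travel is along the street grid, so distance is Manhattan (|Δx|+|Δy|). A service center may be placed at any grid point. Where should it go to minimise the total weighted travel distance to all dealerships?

(12, 6)

Manhattan distance separates: Σwᵢ(|x−xᵢ|+|y−yᵢ|) = Σwᵢ|x−xᵢ| + Σwᵢ|y−yᵢ|, so x and y are optimised independently as 1-D weighted medians.
Total weight W = 772; half = 386.
x-coordinate, sorted with cumulative weight:
  x=1 (C, w=275) cum 275
  x=12 (E, w=250) cum 525  ← median
  x=15 (F, w=2) cum 527
  x=16 (B, w=175) cum 702
  x=16 (D, w=50) cum 752
  x=18 (A, w=20) cum 772
⇒ x* = 12
y-coordinate, sorted with cumulative weight:
  y=2 (D, w=50) cum 50
  y=5 (C, w=275) cum 325
  y=6 (B, w=175) cum 500  ← median
  y=12 (F, w=2) cum 502
  y=17 (E, w=250) cum 752
  y=19 (A, w=20) cum 772
⇒ y* = 6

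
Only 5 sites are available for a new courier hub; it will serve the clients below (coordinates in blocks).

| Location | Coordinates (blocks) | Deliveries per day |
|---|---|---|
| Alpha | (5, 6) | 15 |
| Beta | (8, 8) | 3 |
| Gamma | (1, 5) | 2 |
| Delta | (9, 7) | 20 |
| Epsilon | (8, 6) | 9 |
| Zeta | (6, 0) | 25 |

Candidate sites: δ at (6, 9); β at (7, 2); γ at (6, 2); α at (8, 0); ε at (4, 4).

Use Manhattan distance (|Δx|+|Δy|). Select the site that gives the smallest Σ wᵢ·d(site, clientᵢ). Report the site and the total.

γ, total 379 blocks

Total weighted distance at each candidate:
  δ (6, 9): total = 457
  β (7, 2): total = 389
  γ (6, 2): total = 379
  α (8, 0): total = 447
  ε (4, 4): total = 441
Minimum is at γ with total 379 blocks.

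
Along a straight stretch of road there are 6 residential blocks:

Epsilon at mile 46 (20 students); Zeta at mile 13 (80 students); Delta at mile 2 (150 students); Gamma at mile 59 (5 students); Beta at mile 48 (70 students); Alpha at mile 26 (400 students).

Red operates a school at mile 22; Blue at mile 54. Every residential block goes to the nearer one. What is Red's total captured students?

The indifferent point is the midpoint (22+54)/2 = 38; residential blocks left of it (closer to Red at 22) go to Red, those right go to Blue.
  Delta at 2 (w=150) → Red
  Zeta at 13 (w=80) → Red
  Alpha at 26 (w=400) → Red
  Epsilon at 46 (w=20) → Blue
  Beta at 48 (w=70) → Blue
  Gamma at 59 (w=5) → Blue
Red captures 630; Blue captures 95.

630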